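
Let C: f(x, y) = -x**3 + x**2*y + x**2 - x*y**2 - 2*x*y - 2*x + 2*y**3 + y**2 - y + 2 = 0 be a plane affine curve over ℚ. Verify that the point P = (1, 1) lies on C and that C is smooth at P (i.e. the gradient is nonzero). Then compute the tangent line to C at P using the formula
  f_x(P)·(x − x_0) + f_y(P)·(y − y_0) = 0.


Tangent line at P: -4*x + 4*y = 0.

Step 1: f(1, 1) = 0, so P lies on C.
Step 2: partial derivatives
  f_x(x, y) = -3*x**2 + 2*x*y + 2*x - y**2 - 2*y - 2, f_y(x, y) = x**2 - 2*x*y - 2*x + 6*y**2 + 2*y - 1.
  f_x(P) = -4, f_y(P) = 4 (gradient nonzero, so P is smooth).
Step 3: tangent line at P: -4·(x − 1) + 4·(y − 1) = 0.
Expanding: -4*x + 4*y = 0.


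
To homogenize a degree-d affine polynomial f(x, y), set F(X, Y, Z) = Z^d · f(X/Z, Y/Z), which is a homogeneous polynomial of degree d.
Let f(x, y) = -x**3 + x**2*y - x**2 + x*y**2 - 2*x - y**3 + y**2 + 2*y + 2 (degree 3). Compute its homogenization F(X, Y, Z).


F(X, Y, Z) = -X**3 + X**2*Y - X**2*Z + X*Y**2 - 2*X*Z**2 - Y**3 + Y**2*Z + 2*Y*Z**2 + 2*Z**3

deg(f) = 3.
Substitute x = X/Z, y = Y/Z into f, then multiply by Z^3.
  monomial -1·x^3·y^0 ↦ -1·X^3·Y^0·Z^0.
  monomial 1·x^2·y^1 ↦ 1·X^2·Y^1·Z^0.
  monomial -1·x^2·y^0 ↦ -1·X^2·Y^0·Z^1.
  monomial 1·x^1·y^2 ↦ 1·X^1·Y^2·Z^0.
  monomial -2·x^1·y^0 ↦ -2·X^1·Y^0·Z^2.
  monomial -1·x^0·y^3 ↦ -1·X^0·Y^3·Z^0.
  monomial 1·x^0·y^2 ↦ 1·X^0·Y^2·Z^1.
  monomial 2·x^0·y^1 ↦ 2·X^0·Y^1·Z^2.
  monomial 2·x^0·y^0 ↦ 2·X^0·Y^0·Z^3.
Collecting: F(X, Y, Z) = -X**3 + X**2*Y - X**2*Z + X*Y**2 - 2*X*Z**2 - Y**3 + Y**2*Z + 2*Y*Z**2 + 2*Z**3.


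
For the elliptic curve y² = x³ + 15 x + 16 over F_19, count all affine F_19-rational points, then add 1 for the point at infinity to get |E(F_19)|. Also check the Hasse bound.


Affine points = {(0, 4), (0, 15), (2, 4), (2, 15), (4, 8), (4, 11), (5, 8), (5, 11), (9, 5), (9, 14), (10, 8), (10, 11), (11, 7), (11, 12), (12, 9), (12, 10), (14, 5), (14, 14), (15, 5), (15, 14), (16, 1), (16, 18), (17, 4), (17, 15), (18, 0)}; affine count = 25; |E(F_19)| = 26.

Discriminant check: Δ ∝ 4a³ + 27b² = 4·15³ + 27·16² = 4·3375 + 27·256 ≡ 6 (mod 19). Nonzero ⇒ E is nonsingular.
For each x ∈ F_19, compute rhs = x³ + 15·x + 16 mod 19, then count y ∈ F_19 with y² ≡ rhs.
  x = 0: rhs = 16, matching y values: 4, 15 (2 points).
  x = 1: rhs = 13, matching y values: none (0 points).
  x = 2: rhs = 16, matching y values: 4, 15 (2 points).
  x = 3: rhs = 12, matching y values: none (0 points).
  x = 4: rhs = 7, matching y values: 8, 11 (2 points).
  x = 5: rhs = 7, matching y values: 8, 11 (2 points).
  x = 6: rhs = 18, matching y values: none (0 points).
  x = 7: rhs = 8, matching y values: none (0 points).
  x = 8: rhs = 2, matching y values: none (0 points).
  x = 9: rhs = 6, matching y values: 5, 14 (2 points).
  x = 10: rhs = 7, matching y values: 8, 11 (2 points).
  x = 11: rhs = 11, matching y values: 7, 12 (2 points).
  x = 12: rhs = 5, matching y values: 9, 10 (2 points).
  x = 13: rhs = 14, matching y values: none (0 points).
  x = 14: rhs = 6, matching y values: 5, 14 (2 points).
  x = 15: rhs = 6, matching y values: 5, 14 (2 points).
  x = 16: rhs = 1, matching y values: 1, 18 (2 points).
  x = 17: rhs = 16, matching y values: 4, 15 (2 points).
  x = 18: rhs = 0, matching y values: 0 (1 points).
Total affine count: 25.
Full point count |E(F_19)| = 25 + 1 = 26.
Hasse bound: |26 − (19+1)| = |6| = 6 ≤ 2√19 ≈ 8.7178 ✓.


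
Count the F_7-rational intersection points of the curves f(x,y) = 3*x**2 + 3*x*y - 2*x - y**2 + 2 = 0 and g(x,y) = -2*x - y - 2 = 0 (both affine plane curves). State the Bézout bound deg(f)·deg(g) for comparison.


Common zeros: {(6, 0)}; count = 1; Bézout bound = 2.

deg(f) = 2, deg(g) = 1, so Bézout bound = 2.
Scan x ∈ F_7. For each x, list the y ∈ F_7 with f(x, y) ≡ 0 and those with g(x, y) ≡ 0 (mod 7); the common zeros in that column are the intersection.
  x = 0: f ≡ 0 at y ∈ {3, 4}; g ≡ 0 at y ∈ {5}; common: ∅.
  x = 1: f ≡ 0 at y ∈ {5}; g ≡ 0 at y ∈ {3}; common: ∅.
  x = 2: f ≡ 0 at y ∈ ∅; g ≡ 0 at y ∈ {1}; common: ∅.
  x = 3: f ≡ 0 at y ∈ ∅; g ≡ 0 at y ∈ {6}; common: ∅.
  x = 4: f ≡ 0 at y ∈ {0, 5}; g ≡ 0 at y ∈ {4}; common: ∅.
  x = 5: f ≡ 0 at y ∈ ∅; g ≡ 0 at y ∈ {2}; common: ∅.
  x = 6: f ≡ 0 at y ∈ {0, 4}; g ≡ 0 at y ∈ {0}; common: {0}.
Collecting: common zeros = {(6, 0)}, so the count is 1.
Comparison with the Bézout bound: 1 ≤ 2 = deg(f)·deg(g), as expected for curves with no common component (the affine F_7-count falls short of the bound because intersections may lie at infinity, over extension fields, or carry multiplicity).


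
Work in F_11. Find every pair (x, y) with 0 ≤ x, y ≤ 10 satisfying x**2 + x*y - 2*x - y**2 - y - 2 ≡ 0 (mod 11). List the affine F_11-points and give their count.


Affine F_11-points: {(0, 4), (0, 6), (2, 5), (2, 7), (4, 7), (6, 0), (6, 5), (7, 0), (7, 6), (9, 4)}; count = 10.

For each of the 121 pairs (x, y) ∈ F_11², evaluate f(x, y) mod 11. Record the zeros.
  x = 0: [0↦9, 1↦7, 2↦3, 3↦8, 4↦0, 5↦1, 6↦0, 7↦8, 8↦3, 9↦7, 10↦9]  zeros at y ∈ {4, 6}
  x = 1: [0↦8, 1↦7, 2↦4, 3↦10, 4↦3, 5↦5, 6↦5, 7↦3, 8↦10, 9↦4, 10↦7]  zeros at y ∈ ∅
  x = 2: [0↦9, 1↦9, 2↦7, 3↦3, 4↦8, 5↦0, 6↦1, 7↦0, 8↦8, 9↦3, 10↦7]  zeros at y ∈ {5, 7}
  x = 3: [0↦1, 1↦2, 2↦1, 3↦9, 4↦4, 5↦8, 6↦10, 7↦10, 8↦8, 9↦4, 10↦9]  zeros at y ∈ ∅
  x = 4: [0↦6, 1↦8, 2↦8, 3↦6, 4↦2, 5↦7, 6↦10, 7↦0, 8↦10, 9↦7, 10↦2]  zeros at y ∈ {7}
  x = 5: [0↦2, 1↦5, 2↦6, 3↦5, 4↦2, 5↦8, 6↦1, 7↦3, 8↦3, 9↦1, 10↦8]  zeros at y ∈ ∅
  x = 6: [0↦0, 1↦4, 2↦6, 3↦6, 4↦4, 5↦0, 6↦5, 7↦8, 8↦9, 9↦8, 10↦5]  zeros at y ∈ {0, 5}
  x = 7: [0↦0, 1↦5, 2↦8, 3↦9, 4↦8, 5↦5, 6↦0, 7↦4, 8↦6, 9↦6, 10↦4]  zeros at y ∈ {0, 6}
  x = 8: [0↦2, 1↦8, 2↦1, 3↦3, 4↦3, 5↦1, 6↦8, 7↦2, 8↦5, 9↦6, 10↦5]  zeros at y ∈ ∅
  x = 9: [0↦6, 1↦2, 2↦7, 3↦10, 4↦0, 5↦10, 6↦7, 7↦2, 8↦6, 9↦8, 10↦8]  zeros at y ∈ {4}
  x = 10: [0↦1, 1↦9, 2↦4, 3↦8, 4↦10, 5↦10, 6↦8, 7↦4, 8↦9, 9↦1, 10↦2]  zeros at y ∈ ∅
Collecting zeros: affine points = {(0, 4), (0, 6), (2, 5), (2, 7), (4, 7), (6, 0), (6, 5), (7, 0), (7, 6), (9, 4)}.
Total count |C(F_11)_aff| = 10.


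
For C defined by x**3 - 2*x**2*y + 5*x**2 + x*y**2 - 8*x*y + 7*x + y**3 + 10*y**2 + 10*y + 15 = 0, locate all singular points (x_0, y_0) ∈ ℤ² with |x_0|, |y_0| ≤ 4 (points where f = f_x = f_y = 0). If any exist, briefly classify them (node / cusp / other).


Singular points: {(-3, -2)}; classification: cusp.

Compute partial derivatives:
  f_x = 3*x**2 - 4*x*y + 10*x + y**2 - 8*y + 7.
  f_y = -2*x**2 + 2*x*y - 8*x + 3*y**2 + 20*y + 10.
Scan x_0 ∈ {−4, ..., 4}. For each x_0, f_y(x_0, y) is a polynomial in y; find its integer roots y ∈ {−4, ..., 4}, then test f_x and f at those candidates.
  x = -4: f_y(-4, y) = 3*y**2 + 12*y + 10; no integer root y with |y| ≤ 4.
  x = -3: f_y(-3, y) = 3*y**2 + 14*y + 16; vanishes at y ∈ {-2}. (-3, -2): f_x = 0, f = 0 — SINGULAR.
  x = -2: f_y(-2, y) = 3*y**2 + 16*y + 18; no integer root y with |y| ≤ 4.
  x = -1: f_y(-1, y) = 3*y**2 + 18*y + 16; no integer root y with |y| ≤ 4.
  x = 0: f_y(0, y) = 3*y**2 + 20*y + 10; no integer root y with |y| ≤ 4.
  x = 1: f_y(1, y) = 3*y**2 + 22*y; vanishes at y ∈ {0}. (1, 0): f_x = 20 ≠ 0.
  x = 2: f_y(2, y) = 3*y**2 + 24*y - 14; no integer root y with |y| ≤ 4.
  x = 3: f_y(3, y) = 3*y**2 + 26*y - 32; no integer root y with |y| ≤ 4.
  x = 4: f_y(4, y) = 3*y**2 + 28*y - 54; no integer root y with |y| ≤ 4.
Only singular point on the grid: (-3, -2).
Classify: substitute x = -3 + u, y = -2 + v and expand: f = u**3 - 2*u**2*v + u*v**2 + v**3 + v**2.
No constant or linear terms (consistent with a singular point). Quadratic part: v**2. Cubic part: u**3 - 2*u**2*v + u*v**2 + v**3.
The quadratic part v**2 is a perfect square, so there is a single (double) tangent line v = 0, i.e. y = -2. Restricting the cubic part to that line (v = 0) leaves u**3 ≠ 0, so f is not divisible by v and the branch is v² ≈ -u**3 to lowest order — this is a cusp.
Classification: cusp.


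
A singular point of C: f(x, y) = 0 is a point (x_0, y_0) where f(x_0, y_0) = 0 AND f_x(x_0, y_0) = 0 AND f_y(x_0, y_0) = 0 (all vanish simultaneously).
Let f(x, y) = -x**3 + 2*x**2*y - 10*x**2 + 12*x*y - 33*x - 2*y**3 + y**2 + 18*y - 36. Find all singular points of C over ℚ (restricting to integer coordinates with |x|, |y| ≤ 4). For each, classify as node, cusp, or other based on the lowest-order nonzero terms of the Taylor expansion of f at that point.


Singular points: {(-3, 0)}; classification: node.

Compute partial derivatives:
  f_x = -3*x**2 + 4*x*y - 20*x + 12*y - 33.
  f_y = 2*x**2 + 12*x - 6*y**2 + 2*y + 18.
Scan x_0 ∈ {−4, ..., 4}. For each x_0, f_y(x_0, y) is a polynomial in y; find its integer roots y ∈ {−4, ..., 4}, then test f_x and f at those candidates.
  x = -4: f_y(-4, y) = -6*y**2 + 2*y + 2; no integer root y with |y| ≤ 4.
  x = -3: f_y(-3, y) = -6*y**2 + 2*y; vanishes at y ∈ {0}. (-3, 0): f_x = 0, f = 0 — SINGULAR.
  x = -2: f_y(-2, y) = -6*y**2 + 2*y + 2; no integer root y with |y| ≤ 4.
  x = -1: f_y(-1, y) = -6*y**2 + 2*y + 8; vanishes at y ∈ {-1}. (-1, -1): f_x = -24 ≠ 0.
  x = 0: f_y(0, y) = -6*y**2 + 2*y + 18; no integer root y with |y| ≤ 4.
  x = 1: f_y(1, y) = -6*y**2 + 2*y + 32; no integer root y with |y| ≤ 4.
  x = 2: f_y(2, y) = -6*y**2 + 2*y + 50; no integer root y with |y| ≤ 4.
  x = 3: f_y(3, y) = -6*y**2 + 2*y + 72; no integer root y with |y| ≤ 4.
  x = 4: f_y(4, y) = -6*y**2 + 2*y + 98; no integer root y with |y| ≤ 4.
Only singular point on the grid: (-3, 0).
Classify: substitute x = -3 + u, y = 0 + v and expand: f = -u**3 + 2*u**2*v - u**2 - 2*v**3 + v**2.
No constant or linear terms (consistent with a singular point). Quadratic part: -u**2 + v**2. Cubic part: -u**3 + 2*u**2*v - 2*v**3.
The quadratic part v**2 - u**2 = (v − u)(v + u) splits into two distinct linear factors, so there are two distinct tangent lines y − 0 = ±(x − -3) — this is a node (ordinary double point).
Classification: node.


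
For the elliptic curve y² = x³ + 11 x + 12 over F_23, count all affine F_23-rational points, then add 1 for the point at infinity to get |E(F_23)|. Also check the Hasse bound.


Affine points = {(0, 9), (0, 14), (1, 1), (1, 22), (3, 7), (3, 16), (5, 10), (5, 13), (6, 8), (6, 15), (7, 8), (7, 15), (9, 9), (9, 14), (10, 8), (10, 15), (12, 3), (12, 20), (13, 11), (13, 12), (14, 9), (14, 14), (16, 11), (16, 12), (17, 11), (17, 12), (18, 4), (18, 19), (22, 0)}; affine count = 29; |E(F_23)| = 30.

Discriminant check: Δ ∝ 4a³ + 27b² = 4·11³ + 27·12² = 4·1331 + 27·144 ≡ 12 (mod 23). Nonzero ⇒ E is nonsingular.
For each x ∈ F_23, compute rhs = x³ + 11·x + 12 mod 23, then count y ∈ F_23 with y² ≡ rhs.
  x = 0: rhs = 12, matching y values: 9, 14 (2 points).
  x = 1: rhs = 1, matching y values: 1, 22 (2 points).
  x = 2: rhs = 19, matching y values: none (0 points).
  x = 3: rhs = 3, matching y values: 7, 16 (2 points).
  x = 4: rhs = 5, matching y values: none (0 points).
  x = 5: rhs = 8, matching y values: 10, 13 (2 points).
  x = 6: rhs = 18, matching y values: 8, 15 (2 points).
  x = 7: rhs = 18, matching y values: 8, 15 (2 points).
  x = 8: rhs = 14, matching y values: none (0 points).
  x = 9: rhs = 12, matching y values: 9, 14 (2 points).
  x = 10: rhs = 18, matching y values: 8, 15 (2 points).
  x = 11: rhs = 15, matching y values: none (0 points).
  x = 12: rhs = 9, matching y values: 3, 20 (2 points).
  x = 13: rhs = 6, matching y values: 11, 12 (2 points).
  x = 14: rhs = 12, matching y values: 9, 14 (2 points).
  x = 15: rhs = 10, matching y values: none (0 points).
  x = 16: rhs = 6, matching y values: 11, 12 (2 points).
  x = 17: rhs = 6, matching y values: 11, 12 (2 points).
  x = 18: rhs = 16, matching y values: 4, 19 (2 points).
  x = 19: rhs = 19, matching y values: none (0 points).
  x = 20: rhs = 21, matching y values: none (0 points).
  x = 21: rhs = 5, matching y values: none (0 points).
  x = 22: rhs = 0, matching y values: 0 (1 points).
Total affine count: 29.
Full point count |E(F_23)| = 29 + 1 = 30.
Hasse bound: |30 − (23+1)| = |6| = 6 ≤ 2√23 ≈ 9.5917 ✓.


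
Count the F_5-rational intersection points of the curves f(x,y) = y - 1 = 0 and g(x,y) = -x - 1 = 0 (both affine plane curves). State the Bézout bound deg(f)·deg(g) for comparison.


Common zeros: {(4, 1)}; count = 1; Bézout bound = 1.

deg(f) = 1, deg(g) = 1, so Bézout bound = 1.
Scan x ∈ F_5. For each x, list the y ∈ F_5 with f(x, y) ≡ 0 and those with g(x, y) ≡ 0 (mod 5); the common zeros in that column are the intersection.
  x = 0: f ≡ 0 at y ∈ {1}; g ≡ 0 at y ∈ ∅; common: ∅.
  x = 1: f ≡ 0 at y ∈ {1}; g ≡ 0 at y ∈ ∅; common: ∅.
  x = 2: f ≡ 0 at y ∈ {1}; g ≡ 0 at y ∈ ∅; common: ∅.
  x = 3: f ≡ 0 at y ∈ {1}; g ≡ 0 at y ∈ ∅; common: ∅.
  x = 4: f ≡ 0 at y ∈ {1}; g ≡ 0 at y ∈ {0, 1, 2, 3, 4}; common: {1}.
Collecting: common zeros = {(4, 1)}, so the count is 1.
Comparison with the Bézout bound: 1 ≤ 1 = deg(f)·deg(g), as expected for curves with no common component (the bound is attained).


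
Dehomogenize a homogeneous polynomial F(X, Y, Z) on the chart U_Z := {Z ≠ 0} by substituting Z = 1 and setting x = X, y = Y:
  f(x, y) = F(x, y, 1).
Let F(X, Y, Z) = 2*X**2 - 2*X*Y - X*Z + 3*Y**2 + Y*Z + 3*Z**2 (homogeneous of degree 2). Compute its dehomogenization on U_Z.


f(x, y) = 2*x**2 - 2*x*y - x + 3*y**2 + y + 3

On U_Z we set Z = 1. Each monomial c·X^i·Y^j·Z^k in F becomes c·x^i·y^j·1^k = c·x^i·y^j.
Substituting Z = 1: F(X, Y, 1) = 2*x**2 - 2*x*y - x + 3*y**2 + y + 3.
Note: deg(f) ≤ deg(F) = 2; strict inequality happens when F is divisible by Z (lost terms).


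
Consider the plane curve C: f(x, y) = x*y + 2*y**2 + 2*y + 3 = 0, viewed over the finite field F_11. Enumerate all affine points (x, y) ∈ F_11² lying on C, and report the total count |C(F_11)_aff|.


Affine F_11-points: {(2, 3), (2, 6), (3, 4), (3, 10), (4, 1), (4, 7), (5, 5), (5, 8), (9, 2), (9, 9)}; count = 10.

For each of the 121 pairs (x, y) ∈ F_11², evaluate f(x, y) mod 11. Record the zeros.
  x = 0: [0↦3, 1↦7, 2↦4, 3↦5, 4↦10, 5↦8, 6↦10, 7↦5, 8↦4, 9↦7, 10↦3]  zeros at y ∈ ∅
  x = 1: [0↦3, 1↦8, 2↦6, 3↦8, 4↦3, 5↦2, 6↦5, 7↦1, 8↦1, 9↦5, 10↦2]  zeros at y ∈ ∅
  x = 2: [0↦3, 1↦9, 2↦8, 3↦0, 4↦7, 5↦7, 6↦0, 7↦8, 8↦9, 9↦3, 10↦1]  zeros at y ∈ {3, 6}
  x = 3: [0↦3, 1↦10, 2↦10, 3↦3, 4↦0, 5↦1, 6↦6, 7↦4, 8↦6, 9↦1, 10↦0]  zeros at y ∈ {4, 10}
  x = 4: [0↦3, 1↦0, 2↦1, 3↦6, 4↦4, 5↦6, 6↦1, 7↦0, 8↦3, 9↦10, 10↦10]  zeros at y ∈ {1, 7}
  x = 5: [0↦3, 1↦1, 2↦3, 3↦9, 4↦8, 5↦0, 6↦7, 7↦7, 8↦0, 9↦8, 10↦9]  zeros at y ∈ {5, 8}
  x = 6: [0↦3, 1↦2, 2↦5, 3↦1, 4↦1, 5↦5, 6↦2, 7↦3, 8↦8, 9↦6, 10↦8]  zeros at y ∈ ∅
  x = 7: [0↦3, 1↦3, 2↦7, 3↦4, 4↦5, 5↦10, 6↦8, 7↦10, 8↦5, 9↦4, 10↦7]  zeros at y ∈ ∅
  x = 8: [0↦3, 1↦4, 2↦9, 3↦7, 4↦9, 5↦4, 6↦3, 7↦6, 8↦2, 9↦2, 10↦6]  zeros at y ∈ ∅
  x = 9: [0↦3, 1↦5, 2↦0, 3↦10, 4↦2, 5↦9, 6↦9, 7↦2, 8↦10, 9↦0, 10↦5]  zeros at y ∈ {2, 9}
  x = 10: [0↦3, 1↦6, 2↦2, 3↦2, 4↦6, 5↦3, 6↦4, 7↦9, 8↦7, 9↦9, 10↦4]  zeros at y ∈ ∅
Collecting zeros: affine points = {(2, 3), (2, 6), (3, 4), (3, 10), (4, 1), (4, 7), (5, 5), (5, 8), (9, 2), (9, 9)}.
Total count |C(F_11)_aff| = 10.


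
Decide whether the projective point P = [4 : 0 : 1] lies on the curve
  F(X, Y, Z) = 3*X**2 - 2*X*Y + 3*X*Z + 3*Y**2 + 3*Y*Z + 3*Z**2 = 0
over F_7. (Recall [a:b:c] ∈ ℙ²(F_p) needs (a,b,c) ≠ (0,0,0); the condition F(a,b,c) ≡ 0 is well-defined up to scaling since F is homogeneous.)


F(4,0,1) ≡ 0 (mod 7); P is on the curve.

Evaluate F(4, 0, 1) term-by-term (mod 7).
  3*X**2 ↦ 3·16·1·1 = 48
  -2*X*Y ↦ -2·4·0·1 = 0
  3*X*Z ↦ 3·4·1·1 = 12
  3*Y**2 ↦ 3·1·0·1 = 0
  3*Y*Z ↦ 3·1·0·1 = 0
  3*Z**2 ↦ 3·1·1·1 = 3
Sum: F(4, 0, 1) = (48) + (0) + (12) + (0) + (0) + (3) = 63.
Reducing mod 7: 63 ≡ 0 (mod 7).
Since F(a, b, c) ≡ 0 (mod 7), P lies on the curve.


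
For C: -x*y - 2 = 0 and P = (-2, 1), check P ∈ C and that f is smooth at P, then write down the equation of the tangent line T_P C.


Tangent line at P: -x + 2*y - 4 = 0.

Step 1: f(-2, 1) = 0, so P lies on C.
Step 2: partial derivatives
  f_x(x, y) = -y, f_y(x, y) = -x.
  f_x(P) = -1, f_y(P) = 2 (gradient nonzero, so P is smooth).
Step 3: tangent line at P: -1·(x − -2) + 2·(y − 1) = 0.
Expanding: -x + 2*y - 4 = 0.


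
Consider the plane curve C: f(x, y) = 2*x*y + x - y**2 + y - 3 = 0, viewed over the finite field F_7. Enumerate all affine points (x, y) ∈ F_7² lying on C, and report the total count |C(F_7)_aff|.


Affine F_7-points: {(1, 1), (1, 2), (2, 6), (3, 0), (4, 4), (4, 5)}; count = 6.

For each of the 49 pairs (x, y) ∈ F_7², evaluate f(x, y) mod 7. Record the zeros.
  x = 0: [0↦4, 1↦4, 2↦2, 3↦5, 4↦6, 5↦5, 6↦2]  zeros at y ∈ ∅
  x = 1: [0↦5, 1↦0, 2↦0, 3↦5, 4↦1, 5↦2, 6↦1]  zeros at y ∈ {1, 2}
  x = 2: [0↦6, 1↦3, 2↦5, 3↦5, 4↦3, 5↦6, 6↦0]  zeros at y ∈ {6}
  x = 3: [0↦0, 1↦6, 2↦3, 3↦5, 4↦5, 5↦3, 6↦6]  zeros at y ∈ {0}
  x = 4: [0↦1, 1↦2, 2↦1, 3↦5, 4↦0, 5↦0, 6↦5]  zeros at y ∈ {4, 5}
  x = 5: [0↦2, 1↦5, 2↦6, 3↦5, 4↦2, 5↦4, 6↦4]  zeros at y ∈ ∅
  x = 6: [0↦3, 1↦1, 2↦4, 3↦5, 4↦4, 5↦1, 6↦3]  zeros at y ∈ ∅
Collecting zeros: affine points = {(1, 1), (1, 2), (2, 6), (3, 0), (4, 4), (4, 5)}.
Total count |C(F_7)_aff| = 6.


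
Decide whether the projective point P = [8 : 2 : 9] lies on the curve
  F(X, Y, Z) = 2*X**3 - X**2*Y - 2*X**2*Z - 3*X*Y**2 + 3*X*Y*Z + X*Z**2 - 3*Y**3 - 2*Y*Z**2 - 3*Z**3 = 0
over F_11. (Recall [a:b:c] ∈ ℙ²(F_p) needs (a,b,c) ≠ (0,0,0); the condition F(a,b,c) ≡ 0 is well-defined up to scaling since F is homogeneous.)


F(8,2,9) ≡ 8 (mod 11); P is NOT on the curve.

Evaluate F(8, 2, 9) term-by-term (mod 11).
  2*X**3 ↦ 2·512·1·1 = 1024
  -X**2*Y ↦ -1·64·2·1 = -128
  -2*X**2*Z ↦ -2·64·1·9 = -1152
  -3*X*Y**2 ↦ -3·8·4·1 = -96
  3*X*Y*Z ↦ 3·8·2·9 = 432
  X*Z**2 ↦ 1·8·1·81 = 648
  -3*Y**3 ↦ -3·1·8·1 = -24
  -2*Y*Z**2 ↦ -2·1·2·81 = -324
  -3*Z**3 ↦ -3·1·1·729 = -2187
Sum: F(8, 2, 9) = (1024) + (-128) + (-1152) + (-96) + (432) + (648) + (-24) + (-324) + (-2187) = -1807.
Reducing mod 11: -1807 ≡ 8 (mod 11).
Since F(a, b, c) ≡ 8 ≠ 0 (mod 11), P does NOT lie on the curve.


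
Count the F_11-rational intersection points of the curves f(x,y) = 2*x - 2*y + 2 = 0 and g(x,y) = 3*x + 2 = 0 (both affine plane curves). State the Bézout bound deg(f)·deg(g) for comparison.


Common zeros: {(3, 4)}; count = 1; Bézout bound = 1.

deg(f) = 1, deg(g) = 1, so Bézout bound = 1.
Scan x ∈ F_11. For each x, list the y ∈ F_11 with f(x, y) ≡ 0 and those with g(x, y) ≡ 0 (mod 11); the common zeros in that column are the intersection.
  x = 0: f ≡ 0 at y ∈ {1}; g ≡ 0 at y ∈ ∅; common: ∅.
  x = 1: f ≡ 0 at y ∈ {2}; g ≡ 0 at y ∈ ∅; common: ∅.
  x = 2: f ≡ 0 at y ∈ {3}; g ≡ 0 at y ∈ ∅; common: ∅.
  x = 3: f ≡ 0 at y ∈ {4}; g ≡ 0 at y ∈ {0, 1, 2, 3, 4, 5, 6, 7, 8, 9, 10}; common: {4}.
  x = 4: f ≡ 0 at y ∈ {5}; g ≡ 0 at y ∈ ∅; common: ∅.
  x = 5: f ≡ 0 at y ∈ {6}; g ≡ 0 at y ∈ ∅; common: ∅.
  x = 6: f ≡ 0 at y ∈ {7}; g ≡ 0 at y ∈ ∅; common: ∅.
  x = 7: f ≡ 0 at y ∈ {8}; g ≡ 0 at y ∈ ∅; common: ∅.
  x = 8: f ≡ 0 at y ∈ {9}; g ≡ 0 at y ∈ ∅; common: ∅.
  x = 9: f ≡ 0 at y ∈ {10}; g ≡ 0 at y ∈ ∅; common: ∅.
  x = 10: f ≡ 0 at y ∈ {0}; g ≡ 0 at y ∈ ∅; common: ∅.
Collecting: common zeros = {(3, 4)}, so the count is 1.
Comparison with the Bézout bound: 1 ≤ 1 = deg(f)·deg(g), as expected for curves with no common component (the bound is attained).


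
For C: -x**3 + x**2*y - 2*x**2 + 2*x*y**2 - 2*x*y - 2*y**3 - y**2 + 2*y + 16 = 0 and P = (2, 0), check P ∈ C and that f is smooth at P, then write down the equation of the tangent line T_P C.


Tangent line at P: -20*x + 2*y + 40 = 0.

Step 1: f(2, 0) = 0, so P lies on C.
Step 2: partial derivatives
  f_x(x, y) = -3*x**2 + 2*x*y - 4*x + 2*y**2 - 2*y, f_y(x, y) = x**2 + 4*x*y - 2*x - 6*y**2 - 2*y + 2.
  f_x(P) = -20, f_y(P) = 2 (gradient nonzero, so P is smooth).
Step 3: tangent line at P: -20·(x − 2) + 2·(y − 0) = 0.
Expanding: -20*x + 2*y + 40 = 0.


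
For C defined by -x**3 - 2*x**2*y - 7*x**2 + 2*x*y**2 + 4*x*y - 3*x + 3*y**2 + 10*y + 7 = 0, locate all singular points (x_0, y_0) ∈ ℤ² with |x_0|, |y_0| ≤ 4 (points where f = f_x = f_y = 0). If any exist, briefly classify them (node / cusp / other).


Singular points: {(-1, -2)}; classification: cusp.

Compute partial derivatives:
  f_x = -3*x**2 - 4*x*y - 14*x + 2*y**2 + 4*y - 3.
  f_y = -2*x**2 + 4*x*y + 4*x + 6*y + 10.
Scan x_0 ∈ {−4, ..., 4}. For each x_0, f_y(x_0, y) is a polynomial in y; find its integer roots y ∈ {−4, ..., 4}, then test f_x and f at those candidates.
  x = -4: f_y(-4, y) = -10*y - 38; no integer root y with |y| ≤ 4.
  x = -3: f_y(-3, y) = -6*y - 20; no integer root y with |y| ≤ 4.
  x = -2: f_y(-2, y) = -2*y - 6; vanishes at y ∈ {-3}. (-2, -3): f_x = -5 ≠ 0.
  x = -1: f_y(-1, y) = 2*y + 4; vanishes at y ∈ {-2}. (-1, -2): f_x = 0, f = 0 — SINGULAR.
  x = 0: f_y(0, y) = 6*y + 10; no integer root y with |y| ≤ 4.
  x = 1: f_y(1, y) = 10*y + 12; no integer root y with |y| ≤ 4.
  x = 2: f_y(2, y) = 14*y + 10; no integer root y with |y| ≤ 4.
  x = 3: f_y(3, y) = 18*y + 4; no integer root y with |y| ≤ 4.
  x = 4: f_y(4, y) = 22*y - 6; no integer root y with |y| ≤ 4.
Only singular point on the grid: (-1, -2).
Classify: substitute x = -1 + u, y = -2 + v and expand: f = -u**3 - 2*u**2*v + 2*u*v**2 + v**2.
No constant or linear terms (consistent with a singular point). Quadratic part: v**2. Cubic part: -u**3 - 2*u**2*v + 2*u*v**2.
The quadratic part v**2 is a perfect square, so there is a single (double) tangent line v = 0, i.e. y = -2. Restricting the cubic part to that line (v = 0) leaves -u**3 ≠ 0, so f is not divisible by v and the branch is v² ≈ u**3 to lowest order — this is a cusp.
Classification: cusp.


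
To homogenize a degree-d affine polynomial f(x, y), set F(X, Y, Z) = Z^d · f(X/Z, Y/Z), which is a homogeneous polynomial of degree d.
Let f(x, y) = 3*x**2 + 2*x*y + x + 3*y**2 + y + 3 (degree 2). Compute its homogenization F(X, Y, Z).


F(X, Y, Z) = 3*X**2 + 2*X*Y + X*Z + 3*Y**2 + Y*Z + 3*Z**2

deg(f) = 2.
Substitute x = X/Z, y = Y/Z into f, then multiply by Z^2.
  monomial 3·x^2·y^0 ↦ 3·X^2·Y^0·Z^0.
  monomial 2·x^1·y^1 ↦ 2·X^1·Y^1·Z^0.
  monomial 1·x^1·y^0 ↦ 1·X^1·Y^0·Z^1.
  monomial 3·x^0·y^2 ↦ 3·X^0·Y^2·Z^0.
  monomial 1·x^0·y^1 ↦ 1·X^0·Y^1·Z^1.
  monomial 3·x^0·y^0 ↦ 3·X^0·Y^0·Z^2.
Collecting: F(X, Y, Z) = 3*X**2 + 2*X*Y + X*Z + 3*Y**2 + Y*Z + 3*Z**2.


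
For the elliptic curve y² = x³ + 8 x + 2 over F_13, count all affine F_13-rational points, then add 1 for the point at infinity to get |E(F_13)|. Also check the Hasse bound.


Affine points = {(2, 0), (3, 1), (3, 12), (9, 6), (9, 7), (10, 4), (10, 9), (11, 2), (11, 11)}; affine count = 9; |E(F_13)| = 10.

Discriminant check: Δ ∝ 4a³ + 27b² = 4·8³ + 27·2² = 4·512 + 27·4 ≡ 11 (mod 13). Nonzero ⇒ E is nonsingular.
For each x ∈ F_13, compute rhs = x³ + 8·x + 2 mod 13, then count y ∈ F_13 with y² ≡ rhs.
  x = 0: rhs = 2, matching y values: none (0 points).
  x = 1: rhs = 11, matching y values: none (0 points).
  x = 2: rhs = 0, matching y values: 0 (1 points).
  x = 3: rhs = 1, matching y values: 1, 12 (2 points).
  x = 4: rhs = 7, matching y values: none (0 points).
  x = 5: rhs = 11, matching y values: none (0 points).
  x = 6: rhs = 6, matching y values: none (0 points).
  x = 7: rhs = 11, matching y values: none (0 points).
  x = 8: rhs = 6, matching y values: none (0 points).
  x = 9: rhs = 10, matching y values: 6, 7 (2 points).
  x = 10: rhs = 3, matching y values: 4, 9 (2 points).
  x = 11: rhs = 4, matching y values: 2, 11 (2 points).
  x = 12: rhs = 6, matching y values: none (0 points).
Total affine count: 9.
Full point count |E(F_13)| = 9 + 1 = 10.
Hasse bound: |10 − (13+1)| = |-4| = 4 ≤ 2√13 ≈ 7.2111 ✓.


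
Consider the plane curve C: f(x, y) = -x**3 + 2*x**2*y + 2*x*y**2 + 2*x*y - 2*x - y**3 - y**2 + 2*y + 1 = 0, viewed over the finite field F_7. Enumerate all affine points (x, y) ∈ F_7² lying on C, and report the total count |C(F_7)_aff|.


Affine F_7-points: {(0, 2), (2, 2), (2, 6), (3, 5), (4, 3), (4, 5), (4, 6), (6, 6)}; count = 8.

For each of the 49 pairs (x, y) ∈ F_7², evaluate f(x, y) mod 7. Record the zeros.
  x = 0: [0↦1, 1↦1, 2↦0, 3↦6, 4↦6, 5↦1, 6↦6]  zeros at y ∈ {2}
  x = 1: [0↦5, 1↦4, 2↦6, 3↦5, 4↦2, 5↦5, 6↦1]  zeros at y ∈ ∅
  x = 2: [0↦3, 1↦5, 2↦0, 3↦3, 4↦1, 5↦2, 6↦0]  zeros at y ∈ {2, 6}
  x = 3: [0↦3, 1↦5, 2↦4, 3↦1, 4↦4, 5↦0, 6↦4]  zeros at y ∈ {5}
  x = 4: [0↦6, 1↦5, 2↦5, 3↦0, 4↦5, 5↦0, 6↦0]  zeros at y ∈ {3, 5, 6}
  x = 5: [0↦6, 1↦6, 2↦4, 3↦1, 4↦5, 5↦3, 6↦3]  zeros at y ∈ ∅
  x = 6: [0↦4, 1↦2, 2↦2, 3↦5, 4↦5, 5↦3, 6↦0]  zeros at y ∈ {6}
Collecting zeros: affine points = {(0, 2), (2, 2), (2, 6), (3, 5), (4, 3), (4, 5), (4, 6), (6, 6)}.
Total count |C(F_7)_aff| = 8.


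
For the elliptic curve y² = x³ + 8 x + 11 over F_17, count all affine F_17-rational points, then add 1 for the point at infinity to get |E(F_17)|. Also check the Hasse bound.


Affine points = {(2, 1), (2, 16), (7, 6), (7, 11), (8, 3), (8, 14), (9, 8), (9, 9), (11, 6), (11, 11), (12, 4), (12, 13), (13, 0), (15, 2), (15, 15), (16, 6), (16, 11)}; affine count = 17; |E(F_17)| = 18.

Discriminant check: Δ ∝ 4a³ + 27b² = 4·8³ + 27·11² = 4·512 + 27·121 ≡ 11 (mod 17). Nonzero ⇒ E is nonsingular.
For each x ∈ F_17, compute rhs = x³ + 8·x + 11 mod 17, then count y ∈ F_17 with y² ≡ rhs.
  x = 0: rhs = 11, matching y values: none (0 points).
  x = 1: rhs = 3, matching y values: none (0 points).
  x = 2: rhs = 1, matching y values: 1, 16 (2 points).
  x = 3: rhs = 11, matching y values: none (0 points).
  x = 4: rhs = 5, matching y values: none (0 points).
  x = 5: rhs = 6, matching y values: none (0 points).
  x = 6: rhs = 3, matching y values: none (0 points).
  x = 7: rhs = 2, matching y values: 6, 11 (2 points).
  x = 8: rhs = 9, matching y values: 3, 14 (2 points).
  x = 9: rhs = 13, matching y values: 8, 9 (2 points).
  x = 10: rhs = 3, matching y values: none (0 points).
  x = 11: rhs = 2, matching y values: 6, 11 (2 points).
  x = 12: rhs = 16, matching y values: 4, 13 (2 points).
  x = 13: rhs = 0, matching y values: 0 (1 points).
  x = 14: rhs = 11, matching y values: none (0 points).
  x = 15: rhs = 4, matching y values: 2, 15 (2 points).
  x = 16: rhs = 2, matching y values: 6, 11 (2 points).
Total affine count: 17.
Full point count |E(F_17)| = 17 + 1 = 18.
Hasse bound: |18 − (17+1)| = |0| = 0 ≤ 2√17 ≈ 8.2462 ✓.


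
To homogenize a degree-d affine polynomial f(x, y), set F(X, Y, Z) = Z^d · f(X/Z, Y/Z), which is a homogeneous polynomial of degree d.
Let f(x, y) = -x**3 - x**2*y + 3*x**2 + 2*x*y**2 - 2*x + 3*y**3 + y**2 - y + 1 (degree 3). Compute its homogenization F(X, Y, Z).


F(X, Y, Z) = -X**3 - X**2*Y + 3*X**2*Z + 2*X*Y**2 - 2*X*Z**2 + 3*Y**3 + Y**2*Z - Y*Z**2 + Z**3

deg(f) = 3.
Substitute x = X/Z, y = Y/Z into f, then multiply by Z^3.
  monomial -1·x^3·y^0 ↦ -1·X^3·Y^0·Z^0.
  monomial -1·x^2·y^1 ↦ -1·X^2·Y^1·Z^0.
  monomial 3·x^2·y^0 ↦ 3·X^2·Y^0·Z^1.
  monomial 2·x^1·y^2 ↦ 2·X^1·Y^2·Z^0.
  monomial -2·x^1·y^0 ↦ -2·X^1·Y^0·Z^2.
  monomial 3·x^0·y^3 ↦ 3·X^0·Y^3·Z^0.
  monomial 1·x^0·y^2 ↦ 1·X^0·Y^2·Z^1.
  monomial -1·x^0·y^1 ↦ -1·X^0·Y^1·Z^2.
  monomial 1·x^0·y^0 ↦ 1·X^0·Y^0·Z^3.
Collecting: F(X, Y, Z) = -X**3 - X**2*Y + 3*X**2*Z + 2*X*Y**2 - 2*X*Z**2 + 3*Y**3 + Y**2*Z - Y*Z**2 + Z**3.


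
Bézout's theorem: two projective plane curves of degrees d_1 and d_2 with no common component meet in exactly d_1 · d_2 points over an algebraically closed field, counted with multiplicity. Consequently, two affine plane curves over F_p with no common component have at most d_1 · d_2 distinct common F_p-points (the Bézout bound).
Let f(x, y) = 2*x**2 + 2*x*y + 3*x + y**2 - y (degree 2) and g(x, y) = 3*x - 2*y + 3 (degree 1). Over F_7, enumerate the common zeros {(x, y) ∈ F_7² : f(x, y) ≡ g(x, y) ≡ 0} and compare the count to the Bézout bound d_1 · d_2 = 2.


Common zeros: ∅; count = 0; Bézout bound = 2.

deg(f) = 2, deg(g) = 1, so Bézout bound = 2.
Scan x ∈ F_7. For each x, list the y ∈ F_7 with f(x, y) ≡ 0 and those with g(x, y) ≡ 0 (mod 7); the common zeros in that column are the intersection.
  x = 0: f ≡ 0 at y ∈ {0, 1}; g ≡ 0 at y ∈ {5}; common: ∅.
  x = 1: f ≡ 0 at y ∈ {1, 5}; g ≡ 0 at y ∈ {3}; common: ∅.
  x = 2: f ≡ 0 at y ∈ {0, 4}; g ≡ 0 at y ∈ {1}; common: ∅.
  x = 3: f ≡ 0 at y ∈ {4, 5}; g ≡ 0 at y ∈ {6}; common: ∅.
  x = 4: f ≡ 0 at y ∈ ∅; g ≡ 0 at y ∈ {4}; common: ∅.
  x = 5: f ≡ 0 at y ∈ ∅; g ≡ 0 at y ∈ {2}; common: ∅.
  x = 6: f ≡ 0 at y ∈ ∅; g ≡ 0 at y ∈ {0}; common: ∅.
Collecting: common zeros = ∅, so the count is 0.
Comparison with the Bézout bound: 0 ≤ 2 = deg(f)·deg(g), as expected for curves with no common component (the affine F_7-count falls short of the bound because intersections may lie at infinity, over extension fields, or carry multiplicity).


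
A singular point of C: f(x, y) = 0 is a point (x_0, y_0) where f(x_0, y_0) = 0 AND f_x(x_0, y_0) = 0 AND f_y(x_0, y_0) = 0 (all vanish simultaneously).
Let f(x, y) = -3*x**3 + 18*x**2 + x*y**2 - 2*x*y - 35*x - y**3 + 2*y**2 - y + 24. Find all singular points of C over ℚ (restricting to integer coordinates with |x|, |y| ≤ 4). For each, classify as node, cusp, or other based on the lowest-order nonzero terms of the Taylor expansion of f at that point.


Singular points: {(2, 1)}; classification: cusp.

Compute partial derivatives:
  f_x = -9*x**2 + 36*x + y**2 - 2*y - 35.
  f_y = 2*x*y - 2*x - 3*y**2 + 4*y - 1.
Scan x_0 ∈ {−4, ..., 4}. For each x_0, f_y(x_0, y) is a polynomial in y; find its integer roots y ∈ {−4, ..., 4}, then test f_x and f at those candidates.
  x = -4: f_y(-4, y) = -3*y**2 - 4*y + 7; vanishes at y ∈ {1}. (-4, 1): f_x = -324 ≠ 0.
  x = -3: f_y(-3, y) = -3*y**2 - 2*y + 5; vanishes at y ∈ {1}. (-3, 1): f_x = -225 ≠ 0.
  x = -2: f_y(-2, y) = 3 - 3*y**2; vanishes at y ∈ {-1, 1}. (-2, -1): f_x = -140 ≠ 0; (-2, 1): f_x = -144 ≠ 0.
  x = -1: f_y(-1, y) = -3*y**2 + 2*y + 1; vanishes at y ∈ {1}. (-1, 1): f_x = -81 ≠ 0.
  x = 0: f_y(0, y) = -3*y**2 + 4*y - 1; vanishes at y ∈ {1}. (0, 1): f_x = -36 ≠ 0.
  x = 1: f_y(1, y) = -3*y**2 + 6*y - 3; vanishes at y ∈ {1}. (1, 1): f_x = -9 ≠ 0.
  x = 2: f_y(2, y) = -3*y**2 + 8*y - 5; vanishes at y ∈ {1}. (2, 1): f_x = 0, f = 0 — SINGULAR.
  x = 3: f_y(3, y) = -3*y**2 + 10*y - 7; vanishes at y ∈ {1}. (3, 1): f_x = -9 ≠ 0.
  x = 4: f_y(4, y) = -3*y**2 + 12*y - 9; vanishes at y ∈ {1, 3}. (4, 1): f_x = -36 ≠ 0; (4, 3): f_x = -32 ≠ 0.
Only singular point on the grid: (2, 1).
Classify: substitute x = 2 + u, y = 1 + v and expand: f = -3*u**3 + u*v**2 - v**3 + v**2.
No constant or linear terms (consistent with a singular point). Quadratic part: v**2. Cubic part: -3*u**3 + u*v**2 - v**3.
The quadratic part v**2 is a perfect square, so there is a single (double) tangent line v = 0, i.e. y = 1. Restricting the cubic part to that line (v = 0) leaves -3*u**3 ≠ 0, so f is not divisible by v and the branch is v² ≈ 3*u**3 to lowest order — this is a cusp.
Classification: cusp.


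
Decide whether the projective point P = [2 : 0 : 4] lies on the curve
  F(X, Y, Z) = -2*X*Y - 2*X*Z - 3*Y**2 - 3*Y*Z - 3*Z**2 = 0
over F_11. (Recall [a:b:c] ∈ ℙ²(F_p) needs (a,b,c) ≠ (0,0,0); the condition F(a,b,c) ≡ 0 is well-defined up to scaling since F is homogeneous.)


F(2,0,4) ≡ 2 (mod 11); P is NOT on the curve.

Evaluate F(2, 0, 4) term-by-term (mod 11).
  -2*X*Y ↦ -2·2·0·1 = 0
  -2*X*Z ↦ -2·2·1·4 = -16
  -3*Y**2 ↦ -3·1·0·1 = 0
  -3*Y*Z ↦ -3·1·0·4 = 0
  -3*Z**2 ↦ -3·1·1·16 = -48
Sum: F(2, 0, 4) = (0) + (-16) + (0) + (0) + (-48) = -64.
Reducing mod 11: -64 ≡ 2 (mod 11).
Since F(a, b, c) ≡ 2 ≠ 0 (mod 11), P does NOT lie on the curve.


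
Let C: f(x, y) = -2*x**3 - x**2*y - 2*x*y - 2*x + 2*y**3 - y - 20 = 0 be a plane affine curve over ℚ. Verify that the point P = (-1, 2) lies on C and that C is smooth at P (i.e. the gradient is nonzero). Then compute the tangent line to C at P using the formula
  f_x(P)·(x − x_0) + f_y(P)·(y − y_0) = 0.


Tangent line at P: -8*x + 24*y - 56 = 0.

Step 1: f(-1, 2) = 0, so P lies on C.
Step 2: partial derivatives
  f_x(x, y) = -6*x**2 - 2*x*y - 2*y - 2, f_y(x, y) = -x**2 - 2*x + 6*y**2 - 1.
  f_x(P) = -8, f_y(P) = 24 (gradient nonzero, so P is smooth).
Step 3: tangent line at P: -8·(x − -1) + 24·(y − 2) = 0.
Expanding: -8*x + 24*y - 56 = 0.


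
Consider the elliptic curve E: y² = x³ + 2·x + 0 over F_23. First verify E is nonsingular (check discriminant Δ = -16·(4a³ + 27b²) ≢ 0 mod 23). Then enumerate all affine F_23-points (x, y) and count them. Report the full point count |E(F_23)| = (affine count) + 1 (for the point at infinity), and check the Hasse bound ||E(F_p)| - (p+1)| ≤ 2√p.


Affine points = {(0, 0), (1, 7), (1, 16), (2, 9), (2, 14), (4, 7), (4, 16), (7, 9), (7, 14), (10, 10), (10, 13), (12, 2), (12, 21), (14, 9), (14, 14), (15, 1), (15, 22), (17, 5), (17, 18), (18, 7), (18, 16), (20, 6), (20, 17)}; affine count = 23; |E(F_23)| = 24.

Discriminant check: Δ ∝ 4a³ + 27b² = 4·2³ + 27·0² = 4·8 + 27·0 ≡ 9 (mod 23). Nonzero ⇒ E is nonsingular.
For each x ∈ F_23, compute rhs = x³ + 2·x + 0 mod 23, then count y ∈ F_23 with y² ≡ rhs.
  x = 0: rhs = 0, matching y values: 0 (1 points).
  x = 1: rhs = 3, matching y values: 7, 16 (2 points).
  x = 2: rhs = 12, matching y values: 9, 14 (2 points).
  x = 3: rhs = 10, matching y values: none (0 points).
  x = 4: rhs = 3, matching y values: 7, 16 (2 points).
  x = 5: rhs = 20, matching y values: none (0 points).
  x = 6: rhs = 21, matching y values: none (0 points).
  x = 7: rhs = 12, matching y values: 9, 14 (2 points).
  x = 8: rhs = 22, matching y values: none (0 points).
  x = 9: rhs = 11, matching y values: none (0 points).
  x = 10: rhs = 8, matching y values: 10, 13 (2 points).
  x = 11: rhs = 19, matching y values: none (0 points).
  x = 12: rhs = 4, matching y values: 2, 21 (2 points).
  x = 13: rhs = 15, matching y values: none (0 points).
  x = 14: rhs = 12, matching y values: 9, 14 (2 points).
  x = 15: rhs = 1, matching y values: 1, 22 (2 points).
  x = 16: rhs = 11, matching y values: none (0 points).
  x = 17: rhs = 2, matching y values: 5, 18 (2 points).
  x = 18: rhs = 3, matching y values: 7, 16 (2 points).
  x = 19: rhs = 20, matching y values: none (0 points).
  x = 20: rhs = 13, matching y values: 6, 17 (2 points).
  x = 21: rhs = 11, matching y values: none (0 points).
  x = 22: rhs = 20, matching y values: none (0 points).
Total affine count: 23.
Full point count |E(F_23)| = 23 + 1 = 24.
Hasse bound: |24 − (23+1)| = |0| = 0 ≤ 2√23 ≈ 9.5917 ✓.


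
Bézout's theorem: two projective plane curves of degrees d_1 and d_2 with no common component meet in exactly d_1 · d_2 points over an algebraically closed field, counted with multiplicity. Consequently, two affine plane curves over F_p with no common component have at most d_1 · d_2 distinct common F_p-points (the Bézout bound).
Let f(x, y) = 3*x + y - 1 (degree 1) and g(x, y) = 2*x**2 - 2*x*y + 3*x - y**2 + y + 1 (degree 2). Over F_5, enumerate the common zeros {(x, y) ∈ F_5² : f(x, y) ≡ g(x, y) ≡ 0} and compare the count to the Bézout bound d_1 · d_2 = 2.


Common zeros: {(2, 0)}; count = 1; Bézout bound = 2.

deg(f) = 1, deg(g) = 2, so Bézout bound = 2.
Scan x ∈ F_5. For each x, list the y ∈ F_5 with f(x, y) ≡ 0 and those with g(x, y) ≡ 0 (mod 5); the common zeros in that column are the intersection.
  x = 0: f ≡ 0 at y ∈ {1}; g ≡ 0 at y ∈ {3}; common: ∅.
  x = 1: f ≡ 0 at y ∈ {3}; g ≡ 0 at y ∈ {2}; common: ∅.
  x = 2: f ≡ 0 at y ∈ {0}; g ≡ 0 at y ∈ {0, 2}; common: {0}.
  x = 3: f ≡ 0 at y ∈ {2}; g ≡ 0 at y ∈ ∅; common: ∅.
  x = 4: f ≡ 0 at y ∈ {4}; g ≡ 0 at y ∈ {0, 3}; common: ∅.
Collecting: common zeros = {(2, 0)}, so the count is 1.
Comparison with the Bézout bound: 1 ≤ 2 = deg(f)·deg(g), as expected for curves with no common component (the affine F_5-count falls short of the bound because intersections may lie at infinity, over extension fields, or carry multiplicity).


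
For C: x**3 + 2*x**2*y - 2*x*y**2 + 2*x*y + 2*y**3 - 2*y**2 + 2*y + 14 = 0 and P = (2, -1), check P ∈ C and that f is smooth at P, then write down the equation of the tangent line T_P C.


Tangent line at P: 32*y + 32 = 0.

Step 1: f(2, -1) = 0, so P lies on C.
Step 2: partial derivatives
  f_x(x, y) = 3*x**2 + 4*x*y - 2*y**2 + 2*y, f_y(x, y) = 2*x**2 - 4*x*y + 2*x + 6*y**2 - 4*y + 2.
  f_x(P) = 0, f_y(P) = 32 (gradient nonzero, so P is smooth).
Step 3: tangent line at P: 0·(x − 2) + 32·(y − -1) = 0.
Expanding: 32*y + 32 = 0.


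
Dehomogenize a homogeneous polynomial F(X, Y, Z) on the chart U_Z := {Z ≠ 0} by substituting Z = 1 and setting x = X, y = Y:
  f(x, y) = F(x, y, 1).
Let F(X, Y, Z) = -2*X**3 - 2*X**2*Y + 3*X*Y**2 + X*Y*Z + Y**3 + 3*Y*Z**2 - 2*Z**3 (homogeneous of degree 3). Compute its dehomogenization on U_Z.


f(x, y) = -2*x**3 - 2*x**2*y + 3*x*y**2 + x*y + y**3 + 3*y - 2

On U_Z we set Z = 1. Each monomial c·X^i·Y^j·Z^k in F becomes c·x^i·y^j·1^k = c·x^i·y^j.
Substituting Z = 1: F(X, Y, 1) = -2*x**3 - 2*x**2*y + 3*x*y**2 + x*y + y**3 + 3*y - 2.
Note: deg(f) ≤ deg(F) = 3; strict inequality happens when F is divisible by Z (lost terms).


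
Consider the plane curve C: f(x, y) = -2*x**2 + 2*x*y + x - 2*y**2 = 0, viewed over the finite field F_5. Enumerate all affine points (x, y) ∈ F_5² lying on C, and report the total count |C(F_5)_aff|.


Affine F_5-points: {(0, 0), (1, 2), (1, 4), (3, 0), (3, 3), (4, 2)}; count = 6.

For each of the 25 pairs (x, y) ∈ F_5², evaluate f(x, y) mod 5. Record the zeros.
  x = 0: [0↦0, 1↦3, 2↦2, 3↦2, 4↦3]  zeros at y ∈ {0}
  x = 1: [0↦4, 1↦4, 2↦0, 3↦2, 4↦0]  zeros at y ∈ {2, 4}
  x = 2: [0↦4, 1↦1, 2↦4, 3↦3, 4↦3]  zeros at y ∈ ∅
  x = 3: [0↦0, 1↦4, 2↦4, 3↦0, 4↦2]  zeros at y ∈ {0, 3}
  x = 4: [0↦2, 1↦3, 2↦0, 3↦3, 4↦2]  zeros at y ∈ {2}
Collecting zeros: affine points = {(0, 0), (1, 2), (1, 4), (3, 0), (3, 3), (4, 2)}.
Total count |C(F_5)_aff| = 6.


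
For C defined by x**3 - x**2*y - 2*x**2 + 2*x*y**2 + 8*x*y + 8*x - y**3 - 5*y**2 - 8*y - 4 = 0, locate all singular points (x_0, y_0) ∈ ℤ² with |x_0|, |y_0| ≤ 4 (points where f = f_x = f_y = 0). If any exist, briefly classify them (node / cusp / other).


Singular points: {(0, -2)}; classification: cusp.

Compute partial derivatives:
  f_x = 3*x**2 - 2*x*y - 4*x + 2*y**2 + 8*y + 8.
  f_y = -x**2 + 4*x*y + 8*x - 3*y**2 - 10*y - 8.
Scan x_0 ∈ {−4, ..., 4}. For each x_0, f_y(x_0, y) is a polynomial in y; find its integer roots y ∈ {−4, ..., 4}, then test f_x and f at those candidates.
  x = -4: f_y(-4, y) = -3*y**2 - 26*y - 56; vanishes at y ∈ {-4}. (-4, -4): f_x = 40 ≠ 0.
  x = -3: f_y(-3, y) = -3*y**2 - 22*y - 41; no integer root y with |y| ≤ 4.
  x = -2: f_y(-2, y) = -3*y**2 - 18*y - 28; no integer root y with |y| ≤ 4.
  x = -1: f_y(-1, y) = -3*y**2 - 14*y - 17; no integer root y with |y| ≤ 4.
  x = 0: f_y(0, y) = -3*y**2 - 10*y - 8; vanishes at y ∈ {-2}. (0, -2): f_x = 0, f = 0 — SINGULAR.
  x = 1: f_y(1, y) = -3*y**2 - 6*y - 1; no integer root y with |y| ≤ 4.
  x = 2: f_y(2, y) = -3*y**2 - 2*y + 4; no integer root y with |y| ≤ 4.
  x = 3: f_y(3, y) = -3*y**2 + 2*y + 7; no integer root y with |y| ≤ 4.
  x = 4: f_y(4, y) = -3*y**2 + 6*y + 8; no integer root y with |y| ≤ 4.
Only singular point on the grid: (0, -2).
Classify: substitute x = 0 + u, y = -2 + v and expand: f = u**3 - u**2*v + 2*u*v**2 - v**3 + v**2.
No constant or linear terms (consistent with a singular point). Quadratic part: v**2. Cubic part: u**3 - u**2*v + 2*u*v**2 - v**3.
The quadratic part v**2 is a perfect square, so there is a single (double) tangent line v = 0, i.e. y = -2. Restricting the cubic part to that line (v = 0) leaves u**3 ≠ 0, so f is not divisible by v and the branch is v² ≈ -u**3 to lowest order — this is a cusp.
Classification: cusp.
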